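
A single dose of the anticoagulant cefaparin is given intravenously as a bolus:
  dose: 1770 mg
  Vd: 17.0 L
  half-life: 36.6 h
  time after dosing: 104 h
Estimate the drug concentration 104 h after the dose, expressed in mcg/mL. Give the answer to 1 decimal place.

C₀ = Dose / Vd = 1770 / 17.0 = 104.1 mg/L
k = ln2 / t½ = 0.693147 / 36.6 = 0.01894 h⁻¹
C = C₀ · e^(−k·t) = 104.1 × e^(−0.01894 × 104)
  = 104.1 × 0.1395 = 14.52 mg/L
(14.52 mg/L = 14.52 mcg/mL)

14.5 mcg/mL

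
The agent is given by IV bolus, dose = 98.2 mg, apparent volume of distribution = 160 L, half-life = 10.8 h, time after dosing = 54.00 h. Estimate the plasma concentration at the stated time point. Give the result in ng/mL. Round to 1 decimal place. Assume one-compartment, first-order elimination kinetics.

19.2 ng/mL

C₀ = Dose / Vd = 98.20 / 160 = 0.6138 mg/L
k = ln2 / t½ = 0.693147 / 10.8 = 0.06418 h⁻¹
t / t½ = 54.00 / 10.8 = 5 half-lives
C = C₀ × (1/2)^5 = 0.6138 × 0.03125 = 0.01918 mg/L
Convert: 0.01918 mg/L × 1000 = 19.18 ng/mL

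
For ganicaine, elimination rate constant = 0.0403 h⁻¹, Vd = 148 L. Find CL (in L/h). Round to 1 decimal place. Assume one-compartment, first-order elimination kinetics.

6.0 L/h

CL = k × Vd = 0.0403 × 148 = 5.964 L/h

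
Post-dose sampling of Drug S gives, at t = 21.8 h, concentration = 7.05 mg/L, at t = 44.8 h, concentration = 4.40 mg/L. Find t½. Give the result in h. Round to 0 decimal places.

k = ln(C₁/C₂) / (t₂ − t₁) = ln(7.05/4.40) / (44.8 − 21.8)
  = 0.4714 / 23.00 = 0.02050 h⁻¹
t½ = ln2 / k = 0.693147 / 0.02050 = 33.81 h

34 h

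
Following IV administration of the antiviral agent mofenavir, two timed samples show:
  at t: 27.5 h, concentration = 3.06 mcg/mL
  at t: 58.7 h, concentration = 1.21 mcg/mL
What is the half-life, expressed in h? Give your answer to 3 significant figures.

k = ln(C₁/C₂) / (t₂ − t₁) = ln(3.06/1.21) / (58.7 − 27.5)
  = 0.9278 / 31.20 = 0.02974 h⁻¹
t½ = ln2 / k = 0.693147 / 0.02974 = 23.31 h

23.3 h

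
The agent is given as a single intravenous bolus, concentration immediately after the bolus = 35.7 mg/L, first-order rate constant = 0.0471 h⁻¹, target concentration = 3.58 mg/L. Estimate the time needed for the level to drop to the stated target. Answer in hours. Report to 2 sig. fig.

49 h

t = ln(C₀ / C) / k = ln(35.70 / 3.58) / 0.04710
  = ln(9.972) / 0.04710 = 2.300 / 0.04710 = 48.83 h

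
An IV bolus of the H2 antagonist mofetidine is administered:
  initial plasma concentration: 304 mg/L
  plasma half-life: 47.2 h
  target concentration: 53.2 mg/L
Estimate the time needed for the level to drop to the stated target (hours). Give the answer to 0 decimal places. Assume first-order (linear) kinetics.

k = ln2 / t½ = 0.693147 / 47.2 = 0.01469 h⁻¹
t = ln(C₀ / C) / k = ln(304.0 / 53.2) / 0.01469
  = ln(5.714) / 0.01469 = 1.743 / 0.01469 = 118.7 h

119 h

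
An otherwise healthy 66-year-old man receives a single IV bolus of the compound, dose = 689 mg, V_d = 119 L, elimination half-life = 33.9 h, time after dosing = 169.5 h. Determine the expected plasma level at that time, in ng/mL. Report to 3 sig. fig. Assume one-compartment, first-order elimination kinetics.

C₀ = Dose / Vd = 689.0 / 119 = 5.790 mg/L
k = ln2 / t½ = 0.693147 / 33.9 = 0.02045 h⁻¹
t / t½ = 169.5 / 33.9 = 5 half-lives
C = C₀ × (1/2)^5 = 5.790 × 0.03125 = 0.1809 mg/L
Convert: 0.1809 mg/L × 1000 = 180.9 ng/mL

181 ng/mL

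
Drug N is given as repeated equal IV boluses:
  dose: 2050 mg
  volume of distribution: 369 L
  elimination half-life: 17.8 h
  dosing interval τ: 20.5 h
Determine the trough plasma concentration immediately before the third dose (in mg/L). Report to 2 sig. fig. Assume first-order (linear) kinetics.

3.6 mg/L

C₀ per dose = Dose / Vd = 2050 / 369 = 5.556 mg/L
k = ln2 / t½ = 0.693147 / 17.8 = 0.03894 h⁻¹
Fraction remaining after one interval: r = e^(−kτ) = e^(−0.03894 × 20.5) = 0.4501
Before dose 3, 2 doses have been given (aged 1τ, 2τ).
C_trough = C₀ × (r + r²) = 5.556 × (0.4501 + 0.2026) = 3.626 mg/L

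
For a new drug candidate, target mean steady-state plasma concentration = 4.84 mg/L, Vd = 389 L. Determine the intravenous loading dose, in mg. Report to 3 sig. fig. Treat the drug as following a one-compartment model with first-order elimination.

1880 mg

LD = Css × Vd = 4.84 × 389 = 1883 mg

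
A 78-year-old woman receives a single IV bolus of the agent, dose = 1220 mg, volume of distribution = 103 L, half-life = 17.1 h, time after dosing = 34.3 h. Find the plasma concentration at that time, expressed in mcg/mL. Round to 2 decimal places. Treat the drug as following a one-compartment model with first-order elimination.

C₀ = Dose / Vd = 1220 / 103 = 11.84 mg/L
k = ln2 / t½ = 0.693147 / 17.1 = 0.04053 h⁻¹
C = C₀ · e^(−k·t) = 11.84 × e^(−0.04053 × 34.3)
  = 11.84 × 0.2490 = 2.948 mg/L
(2.948 mg/L = 2.948 mcg/mL)

2.95 mcg/mL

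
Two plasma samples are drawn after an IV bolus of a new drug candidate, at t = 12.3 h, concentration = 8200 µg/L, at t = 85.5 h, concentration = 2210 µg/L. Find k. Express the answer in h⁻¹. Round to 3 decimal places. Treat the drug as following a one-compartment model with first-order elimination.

k = ln(C₁/C₂) / (t₂ − t₁) = ln(8200/2210) / (85.5 − 12.3)
  = 1.311 / 73.20 = 0.01791 h⁻¹

0.018 h⁻¹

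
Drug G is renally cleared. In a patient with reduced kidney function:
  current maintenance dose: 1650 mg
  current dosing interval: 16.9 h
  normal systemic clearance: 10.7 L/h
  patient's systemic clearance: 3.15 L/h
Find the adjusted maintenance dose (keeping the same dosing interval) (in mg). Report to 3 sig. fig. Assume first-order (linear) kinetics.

486 mg

To keep the same average steady-state level, dosing rate must scale with clearance.
CL ratio = 3.15 / 10.7 = 0.2944
New dose (same interval) = 1650 × 0.2944 = 485.8 mg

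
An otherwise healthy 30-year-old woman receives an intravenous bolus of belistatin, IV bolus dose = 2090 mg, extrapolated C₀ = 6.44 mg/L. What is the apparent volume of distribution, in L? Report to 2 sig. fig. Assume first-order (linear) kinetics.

320 L

Vd = Dose / C₀ = 2090 / 6.44 = 324.5 L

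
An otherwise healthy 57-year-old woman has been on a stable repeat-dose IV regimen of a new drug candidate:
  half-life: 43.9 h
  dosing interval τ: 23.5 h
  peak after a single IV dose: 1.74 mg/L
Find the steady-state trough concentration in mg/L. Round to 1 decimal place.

3.9 mg/L

k = ln2 / t½ = 0.693147 / 43.9 = 0.01579 h⁻¹
e^(−kτ) = e^(−0.01579 × 23.5) = 0.6900
Accumulation ratio R = 1 / (1 − e^(−kτ)) = 1 / (1 − 0.6900) = 3.226
Steady-state trough = C₀ × R × e^(−kτ) = 1.74 × 3.226 × 0.6900 = 3.873 mg/L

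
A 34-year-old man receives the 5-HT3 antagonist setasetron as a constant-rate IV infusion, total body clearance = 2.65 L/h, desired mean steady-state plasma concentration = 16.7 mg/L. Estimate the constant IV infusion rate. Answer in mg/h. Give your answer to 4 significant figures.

44.26 mg/h

At steady state, infusion rate R₀ = Css × CL = 16.7 × 2.650 = 44.26 mg/h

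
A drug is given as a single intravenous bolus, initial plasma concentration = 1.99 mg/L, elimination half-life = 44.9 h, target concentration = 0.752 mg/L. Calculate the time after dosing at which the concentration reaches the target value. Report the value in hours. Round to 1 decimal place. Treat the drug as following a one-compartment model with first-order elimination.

k = ln2 / t½ = 0.693147 / 44.9 = 0.01544 h⁻¹
t = ln(C₀ / C) / k = ln(1.990 / 0.752) / 0.01544
  = ln(2.646) / 0.01544 = 0.9730 / 0.01544 = 63.02 h

63.0 h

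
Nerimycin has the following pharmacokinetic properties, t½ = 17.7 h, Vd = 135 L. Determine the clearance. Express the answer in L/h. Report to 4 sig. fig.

5.287 L/h

k = ln2 / t½ = 0.693147 / 17.7 = 0.03916 h⁻¹
CL = k × Vd = 0.03916 × 135 = 5.287 L/h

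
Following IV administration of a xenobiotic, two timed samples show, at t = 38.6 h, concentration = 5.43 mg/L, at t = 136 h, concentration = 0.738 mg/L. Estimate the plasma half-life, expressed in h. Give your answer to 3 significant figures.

k = ln(C₁/C₂) / (t₂ − t₁) = ln(5.43/0.738) / (136 − 38.6)
  = 1.996 / 97.40 = 0.02049 h⁻¹
t½ = ln2 / k = 0.693147 / 0.02049 = 33.83 h

33.8 h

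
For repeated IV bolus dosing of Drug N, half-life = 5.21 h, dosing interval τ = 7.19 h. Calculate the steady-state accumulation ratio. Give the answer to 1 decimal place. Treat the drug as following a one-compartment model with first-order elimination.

1.6

k = ln2 / t½ = 0.693147 / 5.21 = 0.1330 h⁻¹
e^(−kτ) = e^(−0.1330 × 7.19) = 0.3843
Accumulation ratio R = 1 / (1 − e^(−kτ)) = 1 / (1 − 0.3843) = 1.624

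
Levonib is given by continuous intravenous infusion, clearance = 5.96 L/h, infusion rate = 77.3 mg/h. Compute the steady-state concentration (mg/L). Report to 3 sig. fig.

13.0 mg/L

At steady state Css = R₀ / CL = 77.3 / 5.960 = 12.97 mg/L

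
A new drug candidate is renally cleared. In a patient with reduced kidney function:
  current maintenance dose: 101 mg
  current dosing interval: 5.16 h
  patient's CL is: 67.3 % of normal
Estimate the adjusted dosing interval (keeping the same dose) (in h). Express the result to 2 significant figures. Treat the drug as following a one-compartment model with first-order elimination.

7.7 h

To keep the same average steady-state level, dosing rate must scale with clearance.
CL ratio = 67.3 / 100 = 0.6730
New interval (same dose) = 5.16 / 0.6730 = 7.667 h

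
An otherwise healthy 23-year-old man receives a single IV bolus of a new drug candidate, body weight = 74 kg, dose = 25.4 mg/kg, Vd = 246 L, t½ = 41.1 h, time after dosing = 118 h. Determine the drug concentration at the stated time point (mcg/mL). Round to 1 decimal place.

1.0 mcg/mL

Total dose = 25.4 × 74 = 1880 mg
C₀ = Dose / Vd = 1880 / 246 = 7.642 mg/L
k = ln2 / t½ = 0.693147 / 41.1 = 0.01686 h⁻¹
C = C₀ · e^(−k·t) = 7.642 × e^(−0.01686 × 118)
  = 7.642 × 0.1368 = 1.045 mg/L
(1.045 mg/L = 1.045 mcg/mL)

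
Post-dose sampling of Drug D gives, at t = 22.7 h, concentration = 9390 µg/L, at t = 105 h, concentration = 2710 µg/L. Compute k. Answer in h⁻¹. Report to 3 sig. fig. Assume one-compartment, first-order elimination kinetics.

0.0151 h⁻¹

k = ln(C₁/C₂) / (t₂ − t₁) = ln(9390/2710) / (105 − 22.7)
  = 1.243 / 82.30 = 0.01510 h⁻¹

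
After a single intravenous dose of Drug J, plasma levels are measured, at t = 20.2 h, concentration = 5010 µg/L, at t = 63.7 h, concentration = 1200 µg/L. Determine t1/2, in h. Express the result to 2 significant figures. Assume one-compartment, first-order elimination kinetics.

21 h

k = ln(C₁/C₂) / (t₂ − t₁) = ln(5010/1200) / (63.7 − 20.2)
  = 1.429 / 43.50 = 0.03285 h⁻¹
t½ = ln2 / k = 0.693147 / 0.03285 = 21.10 h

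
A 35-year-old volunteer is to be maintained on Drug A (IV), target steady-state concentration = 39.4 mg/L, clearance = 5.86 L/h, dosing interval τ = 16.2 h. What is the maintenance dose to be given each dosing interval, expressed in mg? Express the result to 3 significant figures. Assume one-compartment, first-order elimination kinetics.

3740 mg

At steady state, Dose/τ = Css × CL.
Dose = Css × CL × τ = 39.4 × 5.860 × 16.2 = 3740 mg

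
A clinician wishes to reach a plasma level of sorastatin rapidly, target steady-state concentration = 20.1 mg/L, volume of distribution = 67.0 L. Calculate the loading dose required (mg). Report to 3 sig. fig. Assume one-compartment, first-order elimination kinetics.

LD = Css × Vd = 20.1 × 67.0 = 1347 mg

1350 mg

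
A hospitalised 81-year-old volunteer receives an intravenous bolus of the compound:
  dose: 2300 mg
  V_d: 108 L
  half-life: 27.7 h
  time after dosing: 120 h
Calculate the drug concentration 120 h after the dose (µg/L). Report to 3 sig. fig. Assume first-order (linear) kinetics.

C₀ = Dose / Vd = 2300 / 108 = 21.30 mg/L
k = ln2 / t½ = 0.693147 / 27.7 = 0.02502 h⁻¹
C = C₀ · e^(−k·t) = 21.30 × e^(−0.02502 × 120)
  = 21.30 × 0.04967 = 1.058 mg/L
Convert: 1.058 mg/L × 1000 = 1058 µg/L

1060 µg/L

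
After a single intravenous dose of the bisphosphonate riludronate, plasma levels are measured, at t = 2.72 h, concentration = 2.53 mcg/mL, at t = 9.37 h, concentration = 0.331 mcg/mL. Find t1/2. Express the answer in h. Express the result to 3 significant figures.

2.27 h

k = ln(C₁/C₂) / (t₂ − t₁) = ln(2.53/0.331) / (9.37 − 2.72)
  = 2.034 / 6.650 = 0.3059 h⁻¹
t½ = ln2 / k = 0.693147 / 0.3059 = 2.266 h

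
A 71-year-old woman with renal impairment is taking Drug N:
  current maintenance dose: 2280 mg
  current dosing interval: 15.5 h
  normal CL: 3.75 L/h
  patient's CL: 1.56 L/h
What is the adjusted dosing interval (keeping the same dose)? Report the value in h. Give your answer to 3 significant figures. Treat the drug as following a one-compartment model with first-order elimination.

37.3 h

To keep the same average steady-state level, dosing rate must scale with clearance.
CL ratio = 1.56 / 3.75 = 0.4160
New interval (same dose) = 15.5 / 0.4160 = 37.26 h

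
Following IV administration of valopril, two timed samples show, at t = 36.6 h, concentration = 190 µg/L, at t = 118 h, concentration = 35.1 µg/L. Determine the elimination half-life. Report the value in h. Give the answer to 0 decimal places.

33 h

k = ln(C₁/C₂) / (t₂ − t₁) = ln(190/35.1) / (118 − 36.6)
  = 1.689 / 81.40 = 0.02075 h⁻¹
t½ = ln2 / k = 0.693147 / 0.02075 = 33.40 h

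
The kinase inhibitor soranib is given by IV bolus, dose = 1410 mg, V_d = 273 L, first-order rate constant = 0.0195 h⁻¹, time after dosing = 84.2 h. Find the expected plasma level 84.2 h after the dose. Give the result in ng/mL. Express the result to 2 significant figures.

1000 ng/mL

C₀ = Dose / Vd = 1410 / 273 = 5.165 mg/L
C = C₀ · e^(−k·t) = 5.165 × e^(−0.01950 × 84.2)
  = 5.165 × 0.1936 = 0.9999 mg/L
Convert: 0.9999 mg/L × 1000 = 999.9 ng/mL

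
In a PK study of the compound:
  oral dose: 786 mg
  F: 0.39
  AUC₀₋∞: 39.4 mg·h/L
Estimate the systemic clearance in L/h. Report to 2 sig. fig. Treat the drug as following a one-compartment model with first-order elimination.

CL = F·Dose / AUC = 0.39 × 786 / 39.4 = 7.780 L/h

7.8 L/h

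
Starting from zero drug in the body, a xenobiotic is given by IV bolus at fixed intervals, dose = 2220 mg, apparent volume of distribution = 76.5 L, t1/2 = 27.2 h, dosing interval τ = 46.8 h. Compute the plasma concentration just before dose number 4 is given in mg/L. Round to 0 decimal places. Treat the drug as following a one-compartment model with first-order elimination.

12 mg/L

C₀ per dose = Dose / Vd = 2220 / 76.5 = 29.02 mg/L
k = ln2 / t½ = 0.693147 / 27.2 = 0.02548 h⁻¹
Fraction remaining after one interval: r = e^(−kτ) = e^(−0.02548 × 46.8) = 0.3035
Before dose 4, 3 doses have been given (aged 1τ, 2τ, 3τ).
C_trough = C₀ × (r + r² + … + r^3) = C₀ × r(1−r^3)/(1−r)
        = 29.02 × 0.3035 × (1 − 0.02796) / (1 − 0.3035) = 12.29 mg/L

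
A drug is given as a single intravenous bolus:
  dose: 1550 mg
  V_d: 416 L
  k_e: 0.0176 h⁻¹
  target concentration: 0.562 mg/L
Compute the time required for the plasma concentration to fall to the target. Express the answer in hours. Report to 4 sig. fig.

C₀ = Dose / Vd = 1550 / 416 = 3.726 mg/L
t = ln(C₀ / C) / k = ln(3.726 / 0.562) / 0.01760
  = ln(6.630) / 0.01760 = 1.892 / 0.01760 = 107.5 h

107.5 h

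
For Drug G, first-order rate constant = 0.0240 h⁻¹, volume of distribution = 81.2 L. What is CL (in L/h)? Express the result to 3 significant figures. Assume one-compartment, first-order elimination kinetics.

CL = k × Vd = 0.0240 × 81.2 = 1.949 L/h

1.95 L/h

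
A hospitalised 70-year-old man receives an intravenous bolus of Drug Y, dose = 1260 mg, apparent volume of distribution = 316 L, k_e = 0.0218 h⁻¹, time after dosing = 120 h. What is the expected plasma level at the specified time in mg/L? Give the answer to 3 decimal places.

0.291 mg/L

C₀ = Dose / Vd = 1260 / 316 = 3.987 mg/L
C = C₀ · e^(−k·t) = 3.987 × e^(−0.02180 × 120)
  = 3.987 × 0.07309 = 0.2914 mg/L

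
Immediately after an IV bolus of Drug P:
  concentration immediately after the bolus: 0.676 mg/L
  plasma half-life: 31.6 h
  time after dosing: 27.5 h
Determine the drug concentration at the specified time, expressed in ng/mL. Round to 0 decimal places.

370 ng/mL

k = ln2 / t½ = 0.693147 / 31.6 = 0.02194 h⁻¹
C = C₀ · e^(−k·t) = 0.6760 × e^(−0.02194 × 27.5)
  = 0.6760 × 0.5470 = 0.3698 mg/L
Convert: 0.3698 mg/L × 1000 = 369.8 ng/mL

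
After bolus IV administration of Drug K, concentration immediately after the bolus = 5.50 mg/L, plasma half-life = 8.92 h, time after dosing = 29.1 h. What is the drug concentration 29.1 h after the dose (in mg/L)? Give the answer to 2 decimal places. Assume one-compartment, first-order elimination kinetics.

k = ln2 / t½ = 0.693147 / 8.92 = 0.07771 h⁻¹
C = C₀ · e^(−k·t) = 5.500 × e^(−0.07771 × 29.1)
  = 5.500 × 0.1042 = 0.5731 mg/L

0.57 mg/L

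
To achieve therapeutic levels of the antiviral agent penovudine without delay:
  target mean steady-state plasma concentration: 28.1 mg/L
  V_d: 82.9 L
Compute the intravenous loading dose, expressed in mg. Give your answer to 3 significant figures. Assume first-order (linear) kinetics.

2330 mg

LD = Css × Vd = 28.1 × 82.9 = 2329 mg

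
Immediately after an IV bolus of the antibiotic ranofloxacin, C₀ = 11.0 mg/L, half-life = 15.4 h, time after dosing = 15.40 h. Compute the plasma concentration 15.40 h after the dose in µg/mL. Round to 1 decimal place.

5.5 µg/mL

k = ln2 / t½ = 0.693147 / 15.4 = 0.04501 h⁻¹
t / t½ = 15.40 / 15.4 = 1 half-lives
C = C₀ × (1/2)^1 = 11.00 × 0.5000 = 5.500 mg/L
(5.500 mg/L = 5.500 µg/mL)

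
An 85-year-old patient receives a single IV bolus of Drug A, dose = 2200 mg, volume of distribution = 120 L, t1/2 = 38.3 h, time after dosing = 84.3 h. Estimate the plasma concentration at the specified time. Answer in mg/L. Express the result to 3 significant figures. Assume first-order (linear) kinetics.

3.99 mg/L

C₀ = Dose / Vd = 2200 / 120 = 18.33 mg/L
k = ln2 / t½ = 0.693147 / 38.3 = 0.01810 h⁻¹
C = C₀ · e^(−k·t) = 18.33 × e^(−0.01810 × 84.3)
  = 18.33 × 0.2174 = 3.985 mg/L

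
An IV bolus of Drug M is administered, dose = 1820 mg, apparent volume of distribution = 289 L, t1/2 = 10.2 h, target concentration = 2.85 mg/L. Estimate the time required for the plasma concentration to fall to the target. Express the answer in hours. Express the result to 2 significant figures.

C₀ = Dose / Vd = 1820 / 289 = 6.298 mg/L
k = ln2 / t½ = 0.693147 / 10.2 = 0.06796 h⁻¹
t = ln(C₀ / C) / k = ln(6.298 / 2.85) / 0.06796
  = ln(2.210) / 0.06796 = 0.7930 / 0.06796 = 11.67 h

12 h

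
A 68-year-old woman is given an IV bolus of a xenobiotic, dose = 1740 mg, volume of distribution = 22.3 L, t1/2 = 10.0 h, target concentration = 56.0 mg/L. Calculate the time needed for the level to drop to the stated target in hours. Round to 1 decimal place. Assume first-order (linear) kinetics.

C₀ = Dose / Vd = 1740 / 22.3 = 78.03 mg/L
k = ln2 / t½ = 0.693147 / 10.0 = 0.06931 h⁻¹
t = ln(C₀ / C) / k = ln(78.03 / 56.0) / 0.06931
  = ln(1.393) / 0.06931 = 0.3315 / 0.06931 = 4.783 h

4.8 h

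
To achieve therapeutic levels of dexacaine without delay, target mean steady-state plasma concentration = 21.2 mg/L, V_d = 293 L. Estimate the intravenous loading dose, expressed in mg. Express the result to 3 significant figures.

LD = Css × Vd = 21.2 × 293 = 6212 mg

6210 mg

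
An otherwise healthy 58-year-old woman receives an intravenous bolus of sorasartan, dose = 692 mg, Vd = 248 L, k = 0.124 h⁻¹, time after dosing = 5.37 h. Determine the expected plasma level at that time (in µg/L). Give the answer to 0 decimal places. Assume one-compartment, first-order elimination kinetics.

C₀ = Dose / Vd = 692.0 / 248 = 2.790 mg/L
C = C₀ · e^(−k·t) = 2.790 × e^(−0.1240 × 5.37)
  = 2.790 × 0.5138 = 1.434 mg/L
Convert: 1.434 mg/L × 1000 = 1434 µg/L

1434 µg/L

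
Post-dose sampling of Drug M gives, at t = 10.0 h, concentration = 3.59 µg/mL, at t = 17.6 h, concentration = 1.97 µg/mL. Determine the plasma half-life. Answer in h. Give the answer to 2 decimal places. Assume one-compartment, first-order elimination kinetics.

8.78 h

k = ln(C₁/C₂) / (t₂ − t₁) = ln(3.59/1.97) / (17.6 − 10.0)
  = 0.6001 / 7.600 = 0.07896 h⁻¹
t½ = ln2 / k = 0.693147 / 0.07896 = 8.778 h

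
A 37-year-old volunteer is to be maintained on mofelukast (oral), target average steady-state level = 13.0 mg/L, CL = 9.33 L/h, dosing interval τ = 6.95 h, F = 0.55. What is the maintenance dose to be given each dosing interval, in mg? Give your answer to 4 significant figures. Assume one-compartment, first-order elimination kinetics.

At steady state, F × (Dose/τ) = Css × CL.
Dose = Css × CL × τ / F = 13.0 × 9.330 × 6.95 / 0.55 = 1533 mg

1533 mg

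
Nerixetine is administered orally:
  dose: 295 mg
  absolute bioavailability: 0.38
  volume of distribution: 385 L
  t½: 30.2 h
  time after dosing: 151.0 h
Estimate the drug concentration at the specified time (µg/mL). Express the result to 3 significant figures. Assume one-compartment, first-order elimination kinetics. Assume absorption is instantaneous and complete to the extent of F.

Amount reaching circulation = F × Dose = 0.38 × 295.0 = 112.1 mg
C₀ = F·Dose / Vd = 112.1 / 385 = 0.2912 mg/L
k = ln2 / t½ = 0.693147 / 30.2 = 0.02295 h⁻¹
t / t½ = 151.0 / 30.2 = 5 half-lives
C = C₀ × (1/2)^5 = 0.2912 × 0.03125 = 0.009100 mg/L
(0.009100 mg/L = 0.009100 µg/mL)

0.00910 µg/mL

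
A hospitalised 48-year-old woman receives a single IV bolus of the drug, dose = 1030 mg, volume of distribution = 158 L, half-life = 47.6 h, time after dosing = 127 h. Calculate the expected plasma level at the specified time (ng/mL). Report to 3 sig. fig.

C₀ = Dose / Vd = 1030 / 158 = 6.519 mg/L
k = ln2 / t½ = 0.693147 / 47.6 = 0.01456 h⁻¹
C = C₀ · e^(−k·t) = 6.519 × e^(−0.01456 × 127)
  = 6.519 × 0.1574 = 1.026 mg/L
Convert: 1.026 mg/L × 1000 = 1026 ng/mL

1030 ng/mL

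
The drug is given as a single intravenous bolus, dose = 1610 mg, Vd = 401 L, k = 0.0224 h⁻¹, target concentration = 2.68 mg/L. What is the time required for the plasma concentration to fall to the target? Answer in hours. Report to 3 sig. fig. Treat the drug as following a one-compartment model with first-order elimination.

C₀ = Dose / Vd = 1610 / 401 = 4.015 mg/L
t = ln(C₀ / C) / k = ln(4.015 / 2.68) / 0.02240
  = ln(1.498) / 0.02240 = 0.4041 / 0.02240 = 18.04 h

18.0 h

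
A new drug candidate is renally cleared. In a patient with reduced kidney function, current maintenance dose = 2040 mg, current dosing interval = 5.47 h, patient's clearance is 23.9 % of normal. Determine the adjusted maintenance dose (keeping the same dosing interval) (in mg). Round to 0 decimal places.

488 mg

To keep the same average steady-state level, dosing rate must scale with clearance.
CL ratio = 23.9 / 100 = 0.2390
New dose (same interval) = 2040 × 0.2390 = 487.6 mg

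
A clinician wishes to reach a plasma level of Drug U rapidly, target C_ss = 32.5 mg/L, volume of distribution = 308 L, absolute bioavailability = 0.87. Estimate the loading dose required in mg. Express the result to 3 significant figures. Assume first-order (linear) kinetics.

LD = Css × Vd / F = 32.5 × 308 / 0.87 = 11510 mg

11500 mg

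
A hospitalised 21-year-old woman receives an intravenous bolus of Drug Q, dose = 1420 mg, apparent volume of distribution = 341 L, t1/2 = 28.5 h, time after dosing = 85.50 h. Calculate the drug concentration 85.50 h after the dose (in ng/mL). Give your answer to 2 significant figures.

520 ng/mL

C₀ = Dose / Vd = 1420 / 341 = 4.164 mg/L
k = ln2 / t½ = 0.693147 / 28.5 = 0.02432 h⁻¹
t / t½ = 85.50 / 28.5 = 3 half-lives
C = C₀ × (1/2)^3 = 4.164 × 0.1250 = 0.5205 mg/L
Convert: 0.5205 mg/L × 1000 = 520.5 ng/mL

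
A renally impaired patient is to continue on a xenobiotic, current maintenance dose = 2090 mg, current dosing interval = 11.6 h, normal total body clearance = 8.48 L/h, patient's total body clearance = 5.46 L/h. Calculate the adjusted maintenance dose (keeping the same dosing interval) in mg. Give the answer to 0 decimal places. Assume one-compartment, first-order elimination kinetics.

1346 mg

To keep the same average steady-state level, dosing rate must scale with clearance.
CL ratio = 5.46 / 8.48 = 0.6439
New dose (same interval) = 2090 × 0.6439 = 1346 mg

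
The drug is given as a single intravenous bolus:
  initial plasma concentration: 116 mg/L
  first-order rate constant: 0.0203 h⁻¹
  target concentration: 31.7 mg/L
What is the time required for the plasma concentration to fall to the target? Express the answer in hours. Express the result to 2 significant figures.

64 h

t = ln(C₀ / C) / k = ln(116.0 / 31.7) / 0.02030
  = ln(3.659) / 0.02030 = 1.297 / 0.02030 = 63.89 h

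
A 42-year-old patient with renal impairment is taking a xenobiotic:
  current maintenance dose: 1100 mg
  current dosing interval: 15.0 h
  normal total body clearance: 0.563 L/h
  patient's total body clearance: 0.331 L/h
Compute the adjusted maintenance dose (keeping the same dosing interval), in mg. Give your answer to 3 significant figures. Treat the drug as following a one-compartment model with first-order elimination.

To keep the same average steady-state level, dosing rate must scale with clearance.
CL ratio = 0.331 / 0.563 = 0.5879
New dose (same interval) = 1100 × 0.5879 = 646.7 mg

647 mg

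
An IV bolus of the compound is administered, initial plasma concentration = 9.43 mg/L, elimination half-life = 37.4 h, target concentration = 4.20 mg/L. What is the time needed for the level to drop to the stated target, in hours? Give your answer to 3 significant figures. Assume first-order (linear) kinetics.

43.6 h

k = ln2 / t½ = 0.693147 / 37.4 = 0.01853 h⁻¹
t = ln(C₀ / C) / k = ln(9.430 / 4.20) / 0.01853
  = ln(2.245) / 0.01853 = 0.8087 / 0.01853 = 43.64 h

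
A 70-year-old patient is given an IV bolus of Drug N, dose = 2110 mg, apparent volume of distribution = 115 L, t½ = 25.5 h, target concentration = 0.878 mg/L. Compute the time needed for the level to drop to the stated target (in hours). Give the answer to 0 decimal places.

112 h

C₀ = Dose / Vd = 2110 / 115 = 18.35 mg/L
k = ln2 / t½ = 0.693147 / 25.5 = 0.02718 h⁻¹
t = ln(C₀ / C) / k = ln(18.35 / 0.878) / 0.02718
  = ln(20.90) / 0.02718 = 3.040 / 0.02718 = 111.8 h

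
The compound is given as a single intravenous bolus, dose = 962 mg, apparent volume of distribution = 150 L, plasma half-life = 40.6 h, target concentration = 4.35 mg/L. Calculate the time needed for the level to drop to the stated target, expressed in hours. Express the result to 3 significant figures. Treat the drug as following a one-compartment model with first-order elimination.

C₀ = Dose / Vd = 962.0 / 150 = 6.413 mg/L
k = ln2 / t½ = 0.693147 / 40.6 = 0.01707 h⁻¹
t = ln(C₀ / C) / k = ln(6.413 / 4.35) / 0.01707
  = ln(1.474) / 0.01707 = 0.3880 / 0.01707 = 22.73 h

22.7 h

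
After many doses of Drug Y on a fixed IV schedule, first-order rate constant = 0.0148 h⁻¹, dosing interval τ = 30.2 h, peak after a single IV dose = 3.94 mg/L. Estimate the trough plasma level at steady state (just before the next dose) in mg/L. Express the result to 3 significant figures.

6.99 mg/L

e^(−kτ) = e^(−0.01480 × 30.2) = 0.6396
Accumulation ratio R = 1 / (1 − e^(−kτ)) = 1 / (1 − 0.6396) = 2.775
Steady-state trough = C₀ × R × e^(−kτ) = 3.94 × 2.775 × 0.6396 = 6.993 mg/L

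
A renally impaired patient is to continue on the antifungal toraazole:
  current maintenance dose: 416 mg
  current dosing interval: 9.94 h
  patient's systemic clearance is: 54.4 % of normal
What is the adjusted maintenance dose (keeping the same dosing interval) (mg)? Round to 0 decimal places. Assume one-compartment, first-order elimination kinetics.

To keep the same average steady-state level, dosing rate must scale with clearance.
CL ratio = 54.4 / 100 = 0.5440
New dose (same interval) = 416 × 0.5440 = 226.3 mg

226 mg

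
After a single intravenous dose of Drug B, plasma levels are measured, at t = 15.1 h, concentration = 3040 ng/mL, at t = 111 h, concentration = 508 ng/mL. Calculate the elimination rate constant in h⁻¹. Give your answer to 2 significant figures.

0.019 h⁻¹

k = ln(C₁/C₂) / (t₂ − t₁) = ln(3040/508) / (111 − 15.1)
  = 1.789 / 95.90 = 0.01865 h⁻¹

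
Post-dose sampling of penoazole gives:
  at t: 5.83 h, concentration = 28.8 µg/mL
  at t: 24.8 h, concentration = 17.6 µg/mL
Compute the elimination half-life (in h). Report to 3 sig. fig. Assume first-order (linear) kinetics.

26.7 h

k = ln(C₁/C₂) / (t₂ − t₁) = ln(28.8/17.6) / (24.8 − 5.83)
  = 0.4925 / 18.97 = 0.02596 h⁻¹
t½ = ln2 / k = 0.693147 / 0.02596 = 26.70 h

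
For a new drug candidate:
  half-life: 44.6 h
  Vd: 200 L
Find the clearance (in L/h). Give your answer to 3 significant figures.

k = ln2 / t½ = 0.693147 / 44.6 = 0.01554 h⁻¹
CL = k × Vd = 0.01554 × 200 = 3.108 L/h

3.11 L/h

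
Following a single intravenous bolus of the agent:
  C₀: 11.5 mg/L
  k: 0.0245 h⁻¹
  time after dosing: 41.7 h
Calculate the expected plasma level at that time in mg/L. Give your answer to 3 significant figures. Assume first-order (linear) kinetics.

4.14 mg/L

C = C₀ · e^(−k·t) = 11.50 × e^(−0.02450 × 41.7)
  = 11.50 × 0.3600 = 4.140 mg/L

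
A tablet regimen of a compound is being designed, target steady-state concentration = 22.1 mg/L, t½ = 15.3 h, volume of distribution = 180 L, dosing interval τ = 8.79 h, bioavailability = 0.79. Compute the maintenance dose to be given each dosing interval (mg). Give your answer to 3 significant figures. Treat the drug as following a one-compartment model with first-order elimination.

k = ln2 / t½ = 0.693147 / 15.3 = 0.04530 h⁻¹
CL = k × Vd = 0.04530 × 180 = 8.154 L/h
At steady state, F × (Dose/τ) = Css × CL.
Dose = Css × CL × τ / F = 22.1 × 8.154 × 8.79 / 0.79 = 2005 mg

2010 mg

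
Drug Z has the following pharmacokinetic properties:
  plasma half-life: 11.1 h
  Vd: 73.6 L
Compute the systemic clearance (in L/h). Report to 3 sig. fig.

4.60 L/h

k = ln2 / t½ = 0.693147 / 11.1 = 0.06245 h⁻¹
CL = k × Vd = 0.06245 × 73.6 = 4.596 L/h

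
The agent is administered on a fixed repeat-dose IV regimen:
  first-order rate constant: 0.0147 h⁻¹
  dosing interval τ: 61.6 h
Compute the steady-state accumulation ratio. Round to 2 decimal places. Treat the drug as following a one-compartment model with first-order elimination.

1.68

e^(−kτ) = e^(−0.01470 × 61.6) = 0.4043
Accumulation ratio R = 1 / (1 − e^(−kτ)) = 1 / (1 − 0.4043) = 1.679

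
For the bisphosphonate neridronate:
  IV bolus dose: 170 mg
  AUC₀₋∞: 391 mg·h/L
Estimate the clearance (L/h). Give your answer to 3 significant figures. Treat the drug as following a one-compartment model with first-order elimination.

0.435 L/h

CL = Dose / AUC = 170 / 391 = 0.4348 L/h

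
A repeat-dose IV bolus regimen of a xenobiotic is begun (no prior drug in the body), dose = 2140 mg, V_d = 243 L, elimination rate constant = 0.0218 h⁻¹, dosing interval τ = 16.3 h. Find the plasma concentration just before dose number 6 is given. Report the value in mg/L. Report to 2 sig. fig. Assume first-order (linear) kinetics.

17 mg/L

C₀ per dose = Dose / Vd = 2140 / 243 = 8.807 mg/L
Fraction remaining after one interval: r = e^(−kτ) = e^(−0.02180 × 16.3) = 0.7009
Before dose 6, 5 doses have been given (aged 1τ, 2τ, 3τ, 4τ, 5τ).
C_trough = C₀ × (r + r² + … + r^5) = C₀ × r(1−r^5)/(1−r)
        = 8.807 × 0.7009 × (1 − 0.1692) / (1 − 0.7009) = 17.15 mg/L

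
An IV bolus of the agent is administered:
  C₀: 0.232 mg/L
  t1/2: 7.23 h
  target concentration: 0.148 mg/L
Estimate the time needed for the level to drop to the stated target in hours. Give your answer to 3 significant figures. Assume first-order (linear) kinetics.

4.69 h

k = ln2 / t½ = 0.693147 / 7.23 = 0.09587 h⁻¹
t = ln(C₀ / C) / k = ln(0.2320 / 0.148) / 0.09587
  = ln(1.568) / 0.09587 = 0.4498 / 0.09587 = 4.692 h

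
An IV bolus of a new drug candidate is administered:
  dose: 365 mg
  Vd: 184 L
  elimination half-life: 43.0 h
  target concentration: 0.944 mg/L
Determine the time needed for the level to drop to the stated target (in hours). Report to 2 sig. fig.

C₀ = Dose / Vd = 365.0 / 184 = 1.984 mg/L
k = ln2 / t½ = 0.693147 / 43.0 = 0.01612 h⁻¹
t = ln(C₀ / C) / k = ln(1.984 / 0.944) / 0.01612
  = ln(2.102) / 0.01612 = 0.7429 / 0.01612 = 46.09 h

46 h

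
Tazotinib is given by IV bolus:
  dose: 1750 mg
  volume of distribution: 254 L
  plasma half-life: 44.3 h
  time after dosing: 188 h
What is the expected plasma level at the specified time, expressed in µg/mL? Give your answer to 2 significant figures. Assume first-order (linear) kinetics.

0.36 µg/mL

C₀ = Dose / Vd = 1750 / 254 = 6.890 mg/L
k = ln2 / t½ = 0.693147 / 44.3 = 0.01565 h⁻¹
C = C₀ · e^(−k·t) = 6.890 × e^(−0.01565 × 188)
  = 6.890 × 0.05275 = 0.3634 mg/L
(0.3634 mg/L = 0.3634 µg/mL)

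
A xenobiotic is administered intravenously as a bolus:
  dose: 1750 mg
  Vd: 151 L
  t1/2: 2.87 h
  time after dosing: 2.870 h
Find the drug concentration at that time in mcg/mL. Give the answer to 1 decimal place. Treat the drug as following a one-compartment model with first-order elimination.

5.8 mcg/mL

C₀ = Dose / Vd = 1750 / 151 = 11.59 mg/L
k = ln2 / t½ = 0.693147 / 2.87 = 0.2415 h⁻¹
t / t½ = 2.870 / 2.87 = 1 half-lives
C = C₀ × (1/2)^1 = 11.59 × 0.5000 = 5.795 mg/L
(5.795 mg/L = 5.795 mcg/mL)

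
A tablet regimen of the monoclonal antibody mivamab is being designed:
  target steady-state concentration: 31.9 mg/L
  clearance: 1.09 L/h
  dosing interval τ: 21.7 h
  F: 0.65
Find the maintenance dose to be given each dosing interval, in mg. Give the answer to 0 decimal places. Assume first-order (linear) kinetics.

At steady state, F × (Dose/τ) = Css × CL.
Dose = Css × CL × τ / F = 31.9 × 1.090 × 21.7 / 0.65 = 1161 mg

1161 mg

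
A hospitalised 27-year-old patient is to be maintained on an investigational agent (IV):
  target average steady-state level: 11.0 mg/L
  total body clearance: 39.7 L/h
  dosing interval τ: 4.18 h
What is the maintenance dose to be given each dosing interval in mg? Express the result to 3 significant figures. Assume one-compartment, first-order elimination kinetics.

At steady state, Dose/τ = Css × CL.
Dose = Css × CL × τ = 11.0 × 39.70 × 4.18 = 1825 mg

1830 mg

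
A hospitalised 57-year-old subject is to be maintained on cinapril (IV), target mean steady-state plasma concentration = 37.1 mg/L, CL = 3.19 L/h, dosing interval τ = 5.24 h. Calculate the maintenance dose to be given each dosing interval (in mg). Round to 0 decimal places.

620 mg

At steady state, Dose/τ = Css × CL.
Dose = Css × CL × τ = 37.1 × 3.190 × 5.24 = 620.1 mg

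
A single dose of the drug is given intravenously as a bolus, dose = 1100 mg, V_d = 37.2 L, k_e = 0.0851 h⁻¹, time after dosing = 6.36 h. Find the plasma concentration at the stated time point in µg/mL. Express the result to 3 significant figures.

17.2 µg/mL

C₀ = Dose / Vd = 1100 / 37.2 = 29.57 mg/L
C = C₀ · e^(−k·t) = 29.57 × e^(−0.08510 × 6.36)
  = 29.57 × 0.5820 = 17.21 mg/L
(17.21 mg/L = 17.21 µg/mL)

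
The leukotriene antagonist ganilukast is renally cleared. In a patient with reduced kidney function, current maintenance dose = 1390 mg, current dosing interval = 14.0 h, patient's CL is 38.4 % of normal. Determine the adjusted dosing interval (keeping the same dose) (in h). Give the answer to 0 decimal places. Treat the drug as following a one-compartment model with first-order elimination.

To keep the same average steady-state level, dosing rate must scale with clearance.
CL ratio = 38.4 / 100 = 0.3840
New interval (same dose) = 14.0 / 0.3840 = 36.46 h

36 h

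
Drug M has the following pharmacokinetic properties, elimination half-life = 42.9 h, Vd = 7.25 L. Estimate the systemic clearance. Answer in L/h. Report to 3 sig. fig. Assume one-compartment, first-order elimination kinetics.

0.117 L/h

k = ln2 / t½ = 0.693147 / 42.9 = 0.01616 h⁻¹
CL = k × Vd = 0.01616 × 7.25 = 0.1172 L/h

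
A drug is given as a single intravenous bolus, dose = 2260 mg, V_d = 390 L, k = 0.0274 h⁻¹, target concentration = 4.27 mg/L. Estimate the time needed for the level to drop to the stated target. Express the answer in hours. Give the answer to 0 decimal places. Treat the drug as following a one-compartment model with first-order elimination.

11 h

C₀ = Dose / Vd = 2260 / 390 = 5.795 mg/L
t = ln(C₀ / C) / k = ln(5.795 / 4.27) / 0.02740
  = ln(1.357) / 0.02740 = 0.3053 / 0.02740 = 11.14 h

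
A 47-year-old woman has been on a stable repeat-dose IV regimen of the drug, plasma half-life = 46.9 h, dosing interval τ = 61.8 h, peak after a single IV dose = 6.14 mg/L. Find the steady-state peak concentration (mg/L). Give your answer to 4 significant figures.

k = ln2 / t½ = 0.693147 / 46.9 = 0.01478 h⁻¹
e^(−kτ) = e^(−0.01478 × 61.8) = 0.4012
Accumulation ratio R = 1 / (1 − e^(−kτ)) = 1 / (1 − 0.4012) = 1.670
Steady-state peak = C₀ × R = 6.14 × 1.670 = 10.25 mg/L

10.25 mg/L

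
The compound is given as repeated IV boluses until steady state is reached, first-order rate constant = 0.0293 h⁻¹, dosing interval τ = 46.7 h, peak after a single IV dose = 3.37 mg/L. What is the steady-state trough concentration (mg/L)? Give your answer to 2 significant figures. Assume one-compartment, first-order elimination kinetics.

1.2 mg/L

e^(−kτ) = e^(−0.02930 × 46.7) = 0.2545
Accumulation ratio R = 1 / (1 − e^(−kτ)) = 1 / (1 − 0.2545) = 1.341
Steady-state trough = C₀ × R × e^(−kτ) = 3.37 × 1.341 × 0.2545 = 1.150 mg/L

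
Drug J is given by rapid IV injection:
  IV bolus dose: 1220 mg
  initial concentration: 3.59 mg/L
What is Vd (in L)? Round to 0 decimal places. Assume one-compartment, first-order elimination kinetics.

340 L

Vd = Dose / C₀ = 1220 / 3.59 = 339.8 L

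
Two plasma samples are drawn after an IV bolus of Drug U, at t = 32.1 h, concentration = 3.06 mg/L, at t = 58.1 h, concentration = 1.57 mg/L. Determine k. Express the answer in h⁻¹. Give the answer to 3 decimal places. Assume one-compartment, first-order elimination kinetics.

k = ln(C₁/C₂) / (t₂ − t₁) = ln(3.06/1.57) / (58.1 − 32.1)
  = 0.6673 / 26.00 = 0.02567 h⁻¹

0.026 h⁻¹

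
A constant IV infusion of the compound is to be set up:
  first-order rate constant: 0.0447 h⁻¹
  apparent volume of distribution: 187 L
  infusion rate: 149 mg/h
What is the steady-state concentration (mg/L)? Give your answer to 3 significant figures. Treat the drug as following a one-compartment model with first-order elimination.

17.8 mg/L

CL = k × Vd = 0.04470 × 187 = 8.359 L/h
At steady state Css = R₀ / CL = 149 / 8.359 = 17.83 mg/L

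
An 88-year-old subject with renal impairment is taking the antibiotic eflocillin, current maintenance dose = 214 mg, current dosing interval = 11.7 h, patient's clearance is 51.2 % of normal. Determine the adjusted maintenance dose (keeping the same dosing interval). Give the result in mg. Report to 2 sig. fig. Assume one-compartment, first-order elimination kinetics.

To keep the same average steady-state level, dosing rate must scale with clearance.
CL ratio = 51.2 / 100 = 0.5120
New dose (same interval) = 214 × 0.5120 = 109.6 mg

110 mg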